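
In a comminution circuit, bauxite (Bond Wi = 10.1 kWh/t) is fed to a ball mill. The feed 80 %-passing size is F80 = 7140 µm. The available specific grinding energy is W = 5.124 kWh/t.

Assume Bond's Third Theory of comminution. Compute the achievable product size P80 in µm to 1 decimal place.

P80 = 255.5 µm

Bond: W = 10·Wi·(1/√P80 − 1/√F80)
P80^-0.5 = F80^-0.5 + W/(10 Wi)
  = 5.1240/(10·10.1) + 1/√7140 = 0.050733 + 0.011835 = 0.062567
P80 = (1/0.062567)² = 15.9828² = 255.45 µm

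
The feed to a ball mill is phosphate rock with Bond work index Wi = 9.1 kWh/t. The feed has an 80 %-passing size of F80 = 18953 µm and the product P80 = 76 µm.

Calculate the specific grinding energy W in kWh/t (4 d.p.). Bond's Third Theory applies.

W = 10·Wi·(P80^(-½) − F80^(-½))
1/√76 = 0.114708;  1/√18953 = 0.007264
W = 10·9.1·(0.114708 − 0.007264) = 9.7774 kWh/t

W = 9.7774 kWh/t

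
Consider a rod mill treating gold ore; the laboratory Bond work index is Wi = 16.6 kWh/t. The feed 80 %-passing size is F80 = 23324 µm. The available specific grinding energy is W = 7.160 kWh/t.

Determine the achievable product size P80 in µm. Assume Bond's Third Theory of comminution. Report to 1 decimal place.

P80 = 405.2 µm

W = 10·Wi·(P80^(-½) − F80^(-½))
1/√P80 = 1/√F80 + W/(10·Wi)
  = 7.1600/(10·16.6) + 1/√23324 = 0.043133 + 0.006548 = 0.049680
P80 = (1/0.049680)² = 20.1287² = 405.16 µm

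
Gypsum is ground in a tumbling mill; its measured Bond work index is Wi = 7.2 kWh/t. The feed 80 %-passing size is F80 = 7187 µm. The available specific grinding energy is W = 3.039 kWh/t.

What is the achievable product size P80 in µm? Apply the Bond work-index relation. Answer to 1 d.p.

P80 = 342.9 µm

W = 10 Wi (P80^-0.5 − F80^-0.5)
⇒ 1/√P80 = W/(10·Wi) + 1/√F80
  = 3.0390/(10·7.2) + 1/√7187 = 0.042208 + 0.011796 = 0.054004
P80 = (1/0.054004)² = 18.5171² = 342.88 µm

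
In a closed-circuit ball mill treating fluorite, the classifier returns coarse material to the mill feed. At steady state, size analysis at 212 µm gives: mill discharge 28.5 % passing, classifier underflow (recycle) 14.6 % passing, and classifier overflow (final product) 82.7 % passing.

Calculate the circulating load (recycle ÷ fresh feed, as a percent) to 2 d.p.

Two-product formula at 212 µm:
d + r·d = r·u + o → r(d−u) = o−d
r = (82.7 − 28.5)/(28.5 − 14.6) = 54.2/13.9 = 3.8993
CL = 100·r = 389.93 %

CL = 389.93 %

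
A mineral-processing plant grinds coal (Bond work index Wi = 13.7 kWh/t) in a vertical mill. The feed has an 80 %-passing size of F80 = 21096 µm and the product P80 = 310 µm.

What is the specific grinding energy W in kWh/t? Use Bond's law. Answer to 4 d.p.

W = 6.8378 kWh/t

W_Bond = 10·Wi·(1/√P₈₀ − 1/√F₈₀)
1/√310 = 0.056796;  1/√21096 = 0.006885
W = 10·13.7·(0.056796 − 0.006885) = 6.8378 kWh/t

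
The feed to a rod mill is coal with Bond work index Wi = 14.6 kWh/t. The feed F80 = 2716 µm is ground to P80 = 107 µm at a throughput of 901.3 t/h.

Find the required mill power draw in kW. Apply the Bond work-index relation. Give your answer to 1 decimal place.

W_Bond = 10·Wi·(1/√P₈₀ − 1/√F₈₀)
W = 10·14.6·(1/√107 − 1/√2716) = 10·14.6·(0.077485) = 11.3129 kWh/t
P = W·T = 11.3129·901.3 = 10196.3 kW

P = 10196.3 kW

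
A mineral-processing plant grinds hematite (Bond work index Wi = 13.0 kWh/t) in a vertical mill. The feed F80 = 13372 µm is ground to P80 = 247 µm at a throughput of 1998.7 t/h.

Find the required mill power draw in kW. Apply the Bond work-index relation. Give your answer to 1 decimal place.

P = 14285.7 kW

W = 10·Wi·[P80^(−½) − F80^(−½)]
W = 10·13.0·(1/√247 − 1/√13372) = 10·13.0·(0.054981) = 7.1475 kWh/t
P_mill = W·ṁ = 7.1475·1998.7 = 14285.7 kW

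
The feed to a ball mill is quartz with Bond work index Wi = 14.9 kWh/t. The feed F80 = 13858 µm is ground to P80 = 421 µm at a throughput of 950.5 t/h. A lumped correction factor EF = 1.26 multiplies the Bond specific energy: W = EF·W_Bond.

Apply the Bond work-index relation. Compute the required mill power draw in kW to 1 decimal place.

W_Bond = 10·Wi·(1/√P₈₀ − 1/√F₈₀)
W = 10·14.9·(1/√421 − 1/√13858) = 10·14.9·(0.040242) = 5.9961 kWh/t
Corrected W = EF·W_Bond = 1.26·5.9961 = 7.5551 kWh/t
P_mill = W·ṁ = 7.5551·950.5 = 7181.1 kW

P = 7181.1 kW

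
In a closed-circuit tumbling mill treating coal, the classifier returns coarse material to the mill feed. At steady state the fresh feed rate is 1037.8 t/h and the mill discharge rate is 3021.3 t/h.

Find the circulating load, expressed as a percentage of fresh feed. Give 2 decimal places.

CL = 191.13 %

Mill node: discharge = fresh + recycle.
R = M − F = 3021.3 − 1037.8 = 1983.5 t/h
CL = 100·R/F = 100·1983.5/1037.8 = 191.13 %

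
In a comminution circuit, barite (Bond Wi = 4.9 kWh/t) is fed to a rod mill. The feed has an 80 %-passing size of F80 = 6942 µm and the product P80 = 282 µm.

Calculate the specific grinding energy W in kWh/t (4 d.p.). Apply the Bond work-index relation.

W = 2.3298 kWh/t

W_Bond = 10·Wi·(1/√P₈₀ − 1/√F₈₀)
1/√282 = 0.059549;  1/√6942 = 0.012002
W = 10·4.9·(0.059549 − 0.012002) = 2.3298 kWh/t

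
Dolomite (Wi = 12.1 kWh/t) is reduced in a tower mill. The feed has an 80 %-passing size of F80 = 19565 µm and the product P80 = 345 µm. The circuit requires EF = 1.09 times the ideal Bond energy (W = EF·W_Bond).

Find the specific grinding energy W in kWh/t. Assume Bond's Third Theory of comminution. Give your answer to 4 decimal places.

W = 10 Wi (1/√P80 − 1/√F80)  [Bond]
1/√345 = 0.053838;  1/√19565 = 0.007149
W = 10·12.1·(0.053838 − 0.007149) = 5.6494 kWh/t
W_actual = 1.09 × 5.6494 = 6.1578 kWh/t

W = 6.1578 kWh/t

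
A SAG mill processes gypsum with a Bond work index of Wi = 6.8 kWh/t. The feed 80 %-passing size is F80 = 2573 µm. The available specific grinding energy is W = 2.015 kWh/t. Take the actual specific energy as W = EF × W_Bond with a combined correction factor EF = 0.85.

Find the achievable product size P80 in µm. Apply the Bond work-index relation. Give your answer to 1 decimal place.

W = 10·Wi·(P80^(-½) − F80^(-½))
W_Bond = W / EF = 2.015 / 0.85 = 2.3706 kWh/t
1/√P80 = 1/√F80 + W_Bond/(10·Wi)
  = 2.3706/(10·6.8) + 1/√2573 = 0.034862 + 0.019714 = 0.054576
P80 = (1/0.054576)² = 18.3231² = 335.74 µm

P80 = 335.7 µm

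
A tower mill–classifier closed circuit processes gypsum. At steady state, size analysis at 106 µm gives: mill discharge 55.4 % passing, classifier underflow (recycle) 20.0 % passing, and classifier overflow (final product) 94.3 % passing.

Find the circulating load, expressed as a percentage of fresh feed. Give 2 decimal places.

Let r = R/F. Size balance at 106 µm:
r = (o − d)/(d − u)
r = (94.3 − 55.4)/(55.4 − 20.0) = 38.9/35.4 = 1.0989
CL = 100·r = 109.89 %

CL = 109.89 %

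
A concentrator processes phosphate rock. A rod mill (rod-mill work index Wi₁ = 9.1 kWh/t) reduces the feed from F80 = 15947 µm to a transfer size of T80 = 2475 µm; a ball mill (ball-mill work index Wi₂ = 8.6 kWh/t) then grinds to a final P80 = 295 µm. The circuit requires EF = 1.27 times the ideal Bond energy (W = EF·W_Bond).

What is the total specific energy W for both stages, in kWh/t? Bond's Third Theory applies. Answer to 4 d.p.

Bond:  W = 10 Wi (1/√P − 1/√F)
Stage 1 (15947→2475 µm, Wi₁=9.1): W₁ = 10·9.1·(0.020101 − 0.007919) = 1.1086 kWh/t
Stage 2 (2475→295 µm, Wi₂=8.6): W₂ = 10·8.6·(0.058222 − 0.020101) = 3.2784 kWh/t
W = W₁ + W₂ = 1.1086 + 3.2784 = 4.3870 kWh/t
W_actual = 1.27 × 4.3870 = 5.5715 kWh/t

W = 5.5715 kWh/t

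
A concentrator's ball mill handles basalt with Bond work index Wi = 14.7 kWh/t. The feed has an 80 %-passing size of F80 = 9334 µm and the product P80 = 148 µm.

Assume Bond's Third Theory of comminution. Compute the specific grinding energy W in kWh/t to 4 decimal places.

W = 10 Wi / √P80 − 10 Wi / √F80
1/√148 = 0.082199;  1/√9334 = 0.010351
W = 10·14.7·(0.082199 − 0.010351) = 10.5618 kWh/t

W = 10.5618 kWh/t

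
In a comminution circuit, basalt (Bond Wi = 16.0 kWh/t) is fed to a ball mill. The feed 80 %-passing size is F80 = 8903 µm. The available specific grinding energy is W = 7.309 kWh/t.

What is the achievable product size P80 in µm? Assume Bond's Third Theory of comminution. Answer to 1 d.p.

P80 = 315.7 µm

W = 10·Wi·[P80^(−½) − F80^(−½)]
⇒ 1/√P80 = W/(10·Wi) + 1/√F80
  = 7.3090/(10·16.0) + 1/√8903 = 0.045681 + 0.010598 = 0.056279
P80 = (1/0.056279)² = 17.7685² = 315.72 µm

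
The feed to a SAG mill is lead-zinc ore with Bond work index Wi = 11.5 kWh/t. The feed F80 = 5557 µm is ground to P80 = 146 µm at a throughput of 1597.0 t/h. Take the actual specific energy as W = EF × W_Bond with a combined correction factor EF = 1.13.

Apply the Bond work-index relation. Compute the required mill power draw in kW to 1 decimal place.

Bond: W = 10·Wi·(1/√P80 − 1/√F80)
W = 10·11.5·(1/√146 − 1/√5557) = 10·11.5·(0.069346) = 7.9748 kWh/t
With EF = 1.13: W = 7.9748·1.13 = 9.0115 kWh/t
P = W·T = 9.0115·1597.0 = 14391.4 kW

P = 14391.4 kW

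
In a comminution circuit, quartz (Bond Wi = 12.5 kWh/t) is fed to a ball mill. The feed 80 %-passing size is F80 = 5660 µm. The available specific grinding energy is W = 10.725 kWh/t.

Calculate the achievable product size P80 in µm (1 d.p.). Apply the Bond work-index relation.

P80 = 101.8 µm

W = 10 Wi (1/√P80 − 1/√F80)  [Bond]
1/√P80 = 1/√F80 + W/(10·Wi)
  = 10.7250/(10·12.5) + 1/√5660 = 0.085800 + 0.013292 = 0.099092
P80 = (1/0.099092)² = 10.0916² = 101.84 µm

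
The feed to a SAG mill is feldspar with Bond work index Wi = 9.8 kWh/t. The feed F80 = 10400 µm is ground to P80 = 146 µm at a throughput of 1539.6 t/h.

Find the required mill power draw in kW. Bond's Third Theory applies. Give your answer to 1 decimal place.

P = 11007.5 kW

W = 10·Wi·(P80^(-½) − F80^(-½))
W = 10·9.8·(1/√146 − 1/√10400) = 10·9.8·(0.072955) = 7.1496 kWh/t
Power = W × throughput = 7.1496 kWh/t × 1539.6 t/h = 11007.5 kW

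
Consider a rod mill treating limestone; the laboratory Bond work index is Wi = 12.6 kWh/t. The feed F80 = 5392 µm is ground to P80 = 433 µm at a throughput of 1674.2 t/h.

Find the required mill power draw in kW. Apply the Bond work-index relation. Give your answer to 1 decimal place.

W = 10 Wi (1/√P80 − 1/√F80)  [Bond]
W = 10·12.6·(1/√433 − 1/√5392) = 10·12.6·(0.034439) = 4.3393 kWh/t
Power = W × throughput = 4.3393 kWh/t × 1674.2 t/h = 7264.8 kW

P = 7264.8 kW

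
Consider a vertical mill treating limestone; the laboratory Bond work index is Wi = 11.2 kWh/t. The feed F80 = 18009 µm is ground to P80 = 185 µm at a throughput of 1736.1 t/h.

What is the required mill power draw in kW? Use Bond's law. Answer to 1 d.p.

Bond:  W = 10 Wi (1/√P − 1/√F)
W = 10·11.2·(1/√185 − 1/√18009) = 10·11.2·(0.066070) = 7.3998 kWh/t
Power = W × throughput = 7.3998 kWh/t × 1736.1 t/h = 12846.8 kW

P = 12846.8 kW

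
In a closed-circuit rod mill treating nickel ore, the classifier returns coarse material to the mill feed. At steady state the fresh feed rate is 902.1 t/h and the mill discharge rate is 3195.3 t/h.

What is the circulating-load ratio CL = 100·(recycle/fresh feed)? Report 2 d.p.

M = F + R at steady state, so:
R = M − F = 3195.3 − 902.1 = 2293.2 t/h
CL = 100·R/F = 100·2293.2/902.1 = 254.21 %

CL = 254.21 %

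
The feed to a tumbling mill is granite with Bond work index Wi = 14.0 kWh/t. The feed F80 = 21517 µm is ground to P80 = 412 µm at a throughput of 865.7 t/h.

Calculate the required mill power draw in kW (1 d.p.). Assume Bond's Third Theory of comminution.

P = 5144.8 kW

Bond:  W = 10 Wi (1/√P − 1/√F)
W = 10·14.0·(1/√412 − 1/√21517) = 10·14.0·(0.042449) = 5.9429 kWh/t
Mill draw = 5.9429 × 865.7 = 5144.8 kW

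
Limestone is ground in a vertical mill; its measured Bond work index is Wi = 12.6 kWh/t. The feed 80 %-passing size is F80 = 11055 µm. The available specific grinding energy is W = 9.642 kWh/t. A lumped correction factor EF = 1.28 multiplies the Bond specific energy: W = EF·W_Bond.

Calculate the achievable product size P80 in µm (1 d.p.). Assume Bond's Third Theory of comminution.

W_Bond = 10·Wi·(1/√P₈₀ − 1/√F₈₀)
W_Bond = W / EF = 9.642 / 1.28 = 7.5328 kWh/t
⇒ 1/√P80 = W_Bond/(10 Wi) + 1/√F80
  = 7.5328/(10·12.6) + 1/√11055 = 0.059784 + 0.009511 = 0.069295
P80 = (1/0.069295)² = 14.4310² = 208.25 µm

P80 = 208.3 µm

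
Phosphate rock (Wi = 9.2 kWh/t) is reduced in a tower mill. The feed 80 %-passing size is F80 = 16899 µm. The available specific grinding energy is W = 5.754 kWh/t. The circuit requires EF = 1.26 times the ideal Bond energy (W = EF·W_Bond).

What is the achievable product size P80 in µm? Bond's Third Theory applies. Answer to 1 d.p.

P80 = 304.3 µm

W = 10·Wi·[P80^(−½) − F80^(−½)]
W_Bond = W / EF = 5.754 / 1.26 = 4.5667 kWh/t
⇒ 1/√P80 = W_Bond/(10 Wi) + 1/√F80
  = 4.5667/(10·9.2) + 1/√16899 = 0.049638 + 0.007693 = 0.057330
P80 = (1/0.057330)² = 17.4428² = 304.25 µm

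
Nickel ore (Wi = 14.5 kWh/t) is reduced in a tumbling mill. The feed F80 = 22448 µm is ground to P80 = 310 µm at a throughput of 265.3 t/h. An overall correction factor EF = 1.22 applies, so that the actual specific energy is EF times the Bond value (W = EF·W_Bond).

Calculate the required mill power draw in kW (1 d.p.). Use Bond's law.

Bond: W = 10·Wi·(1/√P80 − 1/√F80)
W = 10·14.5·(1/√310 − 1/√22448) = 10·14.5·(0.050122) = 7.2677 kWh/t
W_actual = 1.22 × 7.2677 = 8.8665 kWh/t
P_mill = W·ṁ = 8.8665·265.3 = 2352.3 kW

P = 2352.3 kW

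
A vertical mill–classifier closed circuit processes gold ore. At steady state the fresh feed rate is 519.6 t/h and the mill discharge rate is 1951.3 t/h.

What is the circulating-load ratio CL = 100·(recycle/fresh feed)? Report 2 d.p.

CL = 275.54 %

Steady state: M = F + R.
R = M − F = 1951.3 − 519.6 = 1431.7 t/h
CL = 100·R/F = 100·1431.7/519.6 = 275.54 %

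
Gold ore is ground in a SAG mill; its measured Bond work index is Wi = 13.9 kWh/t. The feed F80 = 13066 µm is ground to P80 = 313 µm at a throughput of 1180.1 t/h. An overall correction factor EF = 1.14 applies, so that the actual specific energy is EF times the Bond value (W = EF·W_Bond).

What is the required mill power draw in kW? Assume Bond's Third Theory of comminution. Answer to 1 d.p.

P = 8933.8 kW

W = 10 Wi (1/√P80 − 1/√F80)  [Bond]
W = 10·13.9·(1/√313 − 1/√13066) = 10·13.9·(0.047775) = 6.6407 kWh/t
Apply correction: 6.6407 × 1.14 = 7.5704 kWh/t
Power = W × throughput = 7.5704 kWh/t × 1180.1 t/h = 8933.8 kW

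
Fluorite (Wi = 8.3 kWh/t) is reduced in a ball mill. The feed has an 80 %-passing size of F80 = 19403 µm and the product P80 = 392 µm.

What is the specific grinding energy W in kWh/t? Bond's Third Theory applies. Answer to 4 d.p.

W_Bond = 10·Wi·(1/√P₈₀ − 1/√F₈₀)
1/√392 = 0.050508;  1/√19403 = 0.007179
W = 10·8.3·(0.050508 − 0.007179) = 3.5963 kWh/t

W = 3.5963 kWh/t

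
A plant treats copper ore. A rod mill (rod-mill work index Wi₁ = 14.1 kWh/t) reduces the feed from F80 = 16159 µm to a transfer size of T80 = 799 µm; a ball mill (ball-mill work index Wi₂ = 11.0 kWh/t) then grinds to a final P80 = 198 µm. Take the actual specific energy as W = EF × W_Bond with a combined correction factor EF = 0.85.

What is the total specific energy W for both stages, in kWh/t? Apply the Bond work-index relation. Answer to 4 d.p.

Bond: W = 10·Wi·(1/√P80 − 1/√F80)
Stage 1 (16159→799 µm, Wi₁=14.1): W₁ = 10·14.1·(0.035377 − 0.007867) = 3.8790 kWh/t
Stage 2 (799→198 µm, Wi₂=11.0): W₂ = 10·11.0·(0.071067 − 0.035377) = 3.9258 kWh/t
W = W₁ + W₂ = 3.8790 + 3.9258 = 7.8049 kWh/t
W_actual = 0.85 × 7.8049 = 6.6341 kWh/t

W = 6.6341 kWh/t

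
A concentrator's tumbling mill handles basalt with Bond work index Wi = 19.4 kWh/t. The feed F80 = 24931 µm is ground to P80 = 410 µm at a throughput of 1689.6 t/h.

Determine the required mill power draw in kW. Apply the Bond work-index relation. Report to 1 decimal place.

P = 14112.1 kW

Bond:  W = 10 Wi (1/√P − 1/√F)
W = 10·19.4·(1/√410 − 1/√24931) = 10·19.4·(0.043053) = 8.3523 kWh/t
P = W·T = 8.3523·1689.6 = 14112.1 kW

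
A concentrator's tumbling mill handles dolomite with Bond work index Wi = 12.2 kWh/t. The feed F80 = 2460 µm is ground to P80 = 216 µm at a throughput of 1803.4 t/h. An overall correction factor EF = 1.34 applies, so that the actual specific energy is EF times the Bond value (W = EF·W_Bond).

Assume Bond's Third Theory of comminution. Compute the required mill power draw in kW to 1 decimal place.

P = 14115.8 kW

Bond:  W = 10 Wi (1/√P − 1/√F)
W = 10·12.2·(1/√216 − 1/√2460) = 10·12.2·(0.047879) = 5.8413 kWh/t
W_actual = 1.34 × 5.8413 = 7.8273 kWh/t
P_mill = W·ṁ = 7.8273·1803.4 = 14115.8 kW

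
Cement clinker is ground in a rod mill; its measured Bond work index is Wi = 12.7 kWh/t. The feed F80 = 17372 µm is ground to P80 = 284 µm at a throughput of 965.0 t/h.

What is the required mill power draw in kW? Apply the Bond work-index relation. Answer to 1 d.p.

P = 6342.5 kW

Bond:  W = 10 Wi (1/√P − 1/√F)
W = 10·12.7·(1/√284 − 1/√17372) = 10·12.7·(0.051752) = 6.5725 kWh/t
P = W·T = 6.5725·965.0 = 6342.5 kW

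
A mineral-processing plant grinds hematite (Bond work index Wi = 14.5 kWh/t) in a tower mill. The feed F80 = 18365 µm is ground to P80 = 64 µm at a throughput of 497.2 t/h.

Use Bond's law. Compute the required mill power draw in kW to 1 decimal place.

P = 8479.8 kW

W_Bond = 10·Wi·(1/√P₈₀ − 1/√F₈₀)
W = 10·14.5·(1/√64 − 1/√18365) = 10·14.5·(0.117621) = 17.0550 kWh/t
P = W·T = 17.0550·497.2 = 8479.8 kW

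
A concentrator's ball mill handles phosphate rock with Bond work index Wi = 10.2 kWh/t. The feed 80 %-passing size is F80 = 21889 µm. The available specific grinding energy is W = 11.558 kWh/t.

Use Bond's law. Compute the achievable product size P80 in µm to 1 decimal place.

Bond:  W = 10 Wi (1/√P − 1/√F)
P80^-0.5 = F80^-0.5 + W/(10 Wi)
  = 11.5580/(10·10.2) + 1/√21889 = 0.113314 + 0.006759 = 0.120073
P80 = (1/0.120073)² = 8.3283² = 69.36 µm

P80 = 69.4 µm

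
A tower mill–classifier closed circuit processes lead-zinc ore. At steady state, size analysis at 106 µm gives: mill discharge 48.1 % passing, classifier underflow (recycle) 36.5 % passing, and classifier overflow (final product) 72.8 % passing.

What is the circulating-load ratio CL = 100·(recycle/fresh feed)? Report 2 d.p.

CL = 212.93 %

Let r = R/F. Size balance at 106 µm:
r = (o − d)/(d − u)
r = (72.8 − 48.1)/(48.1 − 36.5) = 24.7/11.6 = 2.1293
CL = 100·r = 212.93 %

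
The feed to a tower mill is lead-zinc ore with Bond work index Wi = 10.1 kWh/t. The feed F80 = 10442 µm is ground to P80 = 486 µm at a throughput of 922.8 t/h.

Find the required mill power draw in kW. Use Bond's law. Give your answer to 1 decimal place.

P = 3315.7 kW

W = 10 Wi (1/√P80 − 1/√F80)  [Bond]
W = 10·10.1·(1/√486 − 1/√10442) = 10·10.1·(0.035575) = 3.5931 kWh/t
Mill draw = 3.5931 × 922.8 = 3315.7 kW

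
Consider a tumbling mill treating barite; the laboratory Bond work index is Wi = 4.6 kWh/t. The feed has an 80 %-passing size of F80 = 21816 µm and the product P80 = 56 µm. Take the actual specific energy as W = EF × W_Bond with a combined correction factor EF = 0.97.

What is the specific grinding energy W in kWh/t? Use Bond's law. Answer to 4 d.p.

W = 5.6605 kWh/t

W = 10·Wi·(P80^(-½) − F80^(-½))
1/√56 = 0.133631;  1/√21816 = 0.006770
W = 10·4.6·(0.133631 − 0.006770) = 5.8356 kWh/t
W_actual = 0.97 × 5.8356 = 5.6605 kWh/t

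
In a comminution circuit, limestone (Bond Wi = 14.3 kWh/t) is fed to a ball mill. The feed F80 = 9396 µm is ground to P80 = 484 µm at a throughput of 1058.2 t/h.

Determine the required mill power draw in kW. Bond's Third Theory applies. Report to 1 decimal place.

W = 10·Wi·[P80^(−½) − F80^(−½)]
W = 10·14.3·(1/√484 − 1/√9396) = 10·14.3·(0.035138) = 5.0248 kWh/t
P_mill = W·ṁ = 5.0248·1058.2 = 5317.2 kW

P = 5317.2 kW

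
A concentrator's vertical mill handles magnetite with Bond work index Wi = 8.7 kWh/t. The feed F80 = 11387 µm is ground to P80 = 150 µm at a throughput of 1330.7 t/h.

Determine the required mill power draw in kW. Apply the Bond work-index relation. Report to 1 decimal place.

P = 8367.7 kW

Bond: W = 10·Wi·(1/√P80 − 1/√F80)
W = 10·8.7·(1/√150 − 1/√11387) = 10·8.7·(0.072278) = 6.2882 kWh/t
Mill draw = 6.2882 × 1330.7 = 8367.7 kW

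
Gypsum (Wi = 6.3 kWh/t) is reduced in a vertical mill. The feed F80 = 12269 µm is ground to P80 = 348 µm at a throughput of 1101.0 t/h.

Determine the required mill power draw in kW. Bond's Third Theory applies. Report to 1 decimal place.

W = 10 Wi (1/√P80 − 1/√F80)  [Bond]
W = 10·6.3·(1/√348 − 1/√12269) = 10·6.3·(0.044578) = 2.8084 kWh/t
P = W·T = 2.8084·1101.0 = 3092.0 kW

P = 3092.0 kW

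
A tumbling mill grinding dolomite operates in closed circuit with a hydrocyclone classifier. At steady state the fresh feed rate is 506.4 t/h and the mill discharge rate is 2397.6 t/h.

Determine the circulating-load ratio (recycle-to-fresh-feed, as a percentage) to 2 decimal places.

CL = 373.46 %

Steady state: M = F + R.
R = M − F = 2397.6 − 506.4 = 1891.2 t/h
CL = 100·R/F = 100·1891.2/506.4 = 373.46 %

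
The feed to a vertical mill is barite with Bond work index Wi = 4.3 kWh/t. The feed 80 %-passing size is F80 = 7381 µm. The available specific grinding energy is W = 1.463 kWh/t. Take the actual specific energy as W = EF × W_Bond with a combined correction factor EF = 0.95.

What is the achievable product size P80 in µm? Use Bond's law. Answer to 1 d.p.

W = 10 Wi (P80^-0.5 − F80^-0.5)
W_Bond = W / EF = 1.463 / 0.95 = 1.5400 kWh/t
P80^(−½) = W_Bond/(10 Wi) + F80^(−½)
  = 1.5400/(10·4.3) + 1/√7381 = 0.035814 + 0.011640 = 0.047454
P80 = (1/0.047454)² = 21.0732² = 444.08 µm

P80 = 444.1 µm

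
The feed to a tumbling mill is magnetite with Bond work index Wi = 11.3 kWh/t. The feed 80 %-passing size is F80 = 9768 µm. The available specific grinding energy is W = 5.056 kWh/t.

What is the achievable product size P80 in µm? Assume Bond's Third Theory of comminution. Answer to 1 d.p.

P80 = 332.3 µm

W = 10 Wi (1/√P80 − 1/√F80)  [Bond]
P80^-0.5 = F80^-0.5 + W/(10 Wi)
  = 5.0560/(10·11.3) + 1/√9768 = 0.044743 + 0.010118 = 0.054861
P80 = (1/0.054861)² = 18.2277² = 332.25 µm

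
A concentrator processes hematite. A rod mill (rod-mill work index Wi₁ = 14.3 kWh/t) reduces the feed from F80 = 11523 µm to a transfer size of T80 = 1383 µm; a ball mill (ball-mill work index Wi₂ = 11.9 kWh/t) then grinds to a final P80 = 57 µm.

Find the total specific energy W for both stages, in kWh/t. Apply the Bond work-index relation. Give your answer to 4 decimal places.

Bond: W = 10·Wi·(1/√P80 − 1/√F80)
Stage 1 (11523→1383 µm, Wi₁=14.3): W₁ = 10·14.3·(0.026890 − 0.009316) = 2.5131 kWh/t
Stage 2 (1383→57 µm, Wi₂=11.9): W₂ = 10·11.9·(0.132453 − 0.026890) = 12.5620 kWh/t
W = W₁ + W₂ = 2.5131 + 12.5620 = 15.0751 kWh/t

W = 15.0751 kWh/t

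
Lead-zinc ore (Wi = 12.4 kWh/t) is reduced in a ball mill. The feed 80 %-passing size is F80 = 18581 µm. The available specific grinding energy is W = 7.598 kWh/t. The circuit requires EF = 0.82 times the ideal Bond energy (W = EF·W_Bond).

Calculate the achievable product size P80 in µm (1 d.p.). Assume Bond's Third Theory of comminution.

P80 = 148.5 µm

W = 10·Wi·[P80^(−½) − F80^(−½)]
W_Bond = W / EF = 7.598 / 0.82 = 9.2659 kWh/t
P80^-0.5 = F80^-0.5 + W_Bond/(10 Wi)
  = 9.2659/(10·12.4) + 1/√18581 = 0.074725 + 0.007336 = 0.082061
P80 = (1/0.082061)² = 12.1861² = 148.50 µm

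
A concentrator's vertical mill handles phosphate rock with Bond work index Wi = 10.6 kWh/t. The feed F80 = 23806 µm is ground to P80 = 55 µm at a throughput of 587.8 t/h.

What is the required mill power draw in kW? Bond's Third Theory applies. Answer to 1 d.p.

P = 7997.6 kW

W = 10·Wi·[P80^(−½) − F80^(−½)]
W = 10·10.6·(1/√55 − 1/√23806) = 10·10.6·(0.128359) = 13.6060 kWh/t
P_mill = W·ṁ = 13.6060·587.8 = 7997.6 kW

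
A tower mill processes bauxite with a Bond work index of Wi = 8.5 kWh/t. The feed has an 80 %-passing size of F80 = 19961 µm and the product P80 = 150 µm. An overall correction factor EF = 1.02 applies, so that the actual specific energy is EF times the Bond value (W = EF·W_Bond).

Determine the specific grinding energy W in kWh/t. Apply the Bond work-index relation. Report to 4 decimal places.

W = 6.4654 kWh/t

W = 10·Wi·(P80^(-½) − F80^(-½))
1/√150 = 0.081650;  1/√19961 = 0.007078
W = 10·8.5·(0.081650 − 0.007078) = 6.3386 kWh/t
Apply correction: 6.3386 × 1.02 = 6.4654 kWh/t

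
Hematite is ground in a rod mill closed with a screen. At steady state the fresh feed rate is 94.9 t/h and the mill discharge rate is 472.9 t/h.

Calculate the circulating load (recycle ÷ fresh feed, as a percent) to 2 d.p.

M = F + R at steady state, so:
R = M − F = 472.9 − 94.9 = 378.0 t/h
CL = 100·R/F = 100·378.0/94.9 = 398.31 %

CL = 398.31 %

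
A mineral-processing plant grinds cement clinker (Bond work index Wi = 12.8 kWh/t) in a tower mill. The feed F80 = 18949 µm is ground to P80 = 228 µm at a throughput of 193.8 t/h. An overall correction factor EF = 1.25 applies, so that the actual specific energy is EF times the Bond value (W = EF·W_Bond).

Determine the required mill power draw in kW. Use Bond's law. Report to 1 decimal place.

W = 10 Wi / √P80 − 10 Wi / √F80
W = 10·12.8·(1/√228 − 1/√18949) = 10·12.8·(0.058962) = 7.5471 kWh/t
With EF = 1.25: W = 7.5471·1.25 = 9.4339 kWh/t
Power = W × throughput = 9.4339 kWh/t × 193.8 t/h = 1828.3 kW

P = 1828.3 kW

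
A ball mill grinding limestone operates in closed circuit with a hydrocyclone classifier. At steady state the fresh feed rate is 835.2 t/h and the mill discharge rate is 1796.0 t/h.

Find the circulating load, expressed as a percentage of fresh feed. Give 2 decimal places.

CL = 115.04 %

Steady state: M = F + R.
R = M − F = 1796.0 − 835.2 = 960.8 t/h
CL = 100·R/F = 100·960.8/835.2 = 115.04 %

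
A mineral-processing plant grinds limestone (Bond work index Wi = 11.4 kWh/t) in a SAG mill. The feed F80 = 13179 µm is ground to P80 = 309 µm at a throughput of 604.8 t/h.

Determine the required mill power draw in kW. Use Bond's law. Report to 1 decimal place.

P = 3321.7 kW

W = 10 Wi / √P80 − 10 Wi / √F80
W = 10·11.4·(1/√309 − 1/√13179) = 10·11.4·(0.048177) = 5.4922 kWh/t
P = W·T = 5.4922·604.8 = 3321.7 kW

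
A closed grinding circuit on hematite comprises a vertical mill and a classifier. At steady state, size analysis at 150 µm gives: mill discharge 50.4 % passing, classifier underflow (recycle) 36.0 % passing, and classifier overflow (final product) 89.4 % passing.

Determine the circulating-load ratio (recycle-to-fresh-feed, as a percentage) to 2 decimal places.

Classifier node, passing 150 µm:
(1+r)d = ru + o → r = (o−d)/(d−u)
r = (89.4 − 50.4)/(50.4 − 36.0) = 39.0/14.4 = 2.7083
CL = 100·r = 270.83 %

CL = 270.83 %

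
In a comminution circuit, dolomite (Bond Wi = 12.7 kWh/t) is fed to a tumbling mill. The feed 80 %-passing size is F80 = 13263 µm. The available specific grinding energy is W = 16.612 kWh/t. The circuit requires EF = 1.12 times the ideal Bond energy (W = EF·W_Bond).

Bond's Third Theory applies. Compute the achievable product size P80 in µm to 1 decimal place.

P80 = 63.5 µm

W = 10 Wi (P80^-0.5 − F80^-0.5)
W_Bond = W / EF = 16.612 / 1.12 = 14.8321 kWh/t
P80^-0.5 = F80^-0.5 + W_Bond/(10 Wi)
  = 14.8321/(10·12.7) + 1/√13263 = 0.116789 + 0.008683 = 0.125472
P80 = (1/0.125472)² = 7.9699² = 63.52 µm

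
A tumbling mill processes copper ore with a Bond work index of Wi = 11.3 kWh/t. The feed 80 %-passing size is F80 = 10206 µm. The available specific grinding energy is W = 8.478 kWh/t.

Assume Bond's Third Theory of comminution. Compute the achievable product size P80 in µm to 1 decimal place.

Bond:  W = 10 Wi (1/√P − 1/√F)
1/√P80 = 1/√F80 + W/(10·Wi)
  = 8.4780/(10·11.3) + 1/√10206 = 0.075027 + 0.009899 = 0.084925
P80 = (1/0.084925)² = 11.7751² = 138.65 µm

P80 = 138.7 µm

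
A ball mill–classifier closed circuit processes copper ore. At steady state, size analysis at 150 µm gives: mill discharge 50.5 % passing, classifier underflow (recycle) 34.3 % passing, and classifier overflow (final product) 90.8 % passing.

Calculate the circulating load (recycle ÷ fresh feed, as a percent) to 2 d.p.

Two-product formula at 150 µm:
(1+r)·d = r·u + o ⇒ r = (o−d)/(d−u)
r = (90.8 − 50.5)/(50.5 − 34.3) = 40.3/16.2 = 2.4877
CL = 100·r = 248.77 %

CL = 248.77 %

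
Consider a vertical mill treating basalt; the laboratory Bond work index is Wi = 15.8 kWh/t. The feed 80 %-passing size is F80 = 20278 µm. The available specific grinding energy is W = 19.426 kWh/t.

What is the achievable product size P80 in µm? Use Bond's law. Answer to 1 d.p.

P80 = 59.2 µm

W = 10 Wi / √P80 − 10 Wi / √F80
⇒ 1/√P80 = W/(10 Wi) + 1/√F80
  = 19.4260/(10·15.8) + 1/√20278 = 0.122949 + 0.007022 = 0.129972
P80 = (1/0.129972)² = 7.6940² = 59.20 µm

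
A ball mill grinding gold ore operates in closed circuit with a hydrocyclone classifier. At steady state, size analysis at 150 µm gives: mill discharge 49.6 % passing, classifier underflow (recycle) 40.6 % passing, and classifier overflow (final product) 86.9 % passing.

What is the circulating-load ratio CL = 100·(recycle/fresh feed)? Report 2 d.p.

Balance %-passing 150 µm (r = R/F):
d + r·d = r·u + o → r(d−u) = o−d
r = (86.9 − 49.6)/(49.6 − 40.6) = 37.3/9.0 = 4.1444
CL = 100·r = 414.44 %

CL = 414.44 %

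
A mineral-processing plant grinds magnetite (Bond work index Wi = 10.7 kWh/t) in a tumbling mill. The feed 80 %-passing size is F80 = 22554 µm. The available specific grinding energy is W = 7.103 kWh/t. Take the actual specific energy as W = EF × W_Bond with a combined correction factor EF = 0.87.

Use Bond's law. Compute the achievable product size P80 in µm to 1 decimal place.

W_Bond = 10·Wi·(1/√P₈₀ − 1/√F₈₀)
W_Bond = W / EF = 7.103 / 0.87 = 8.1644 kWh/t
1/√P80 = 1/√F80 + W_Bond/(10·Wi)
  = 8.1644/(10·10.7) + 1/√22554 = 0.076303 + 0.006659 = 0.082961
P80 = (1/0.082961)² = 12.0538² = 145.29 µm

P80 = 145.3 µm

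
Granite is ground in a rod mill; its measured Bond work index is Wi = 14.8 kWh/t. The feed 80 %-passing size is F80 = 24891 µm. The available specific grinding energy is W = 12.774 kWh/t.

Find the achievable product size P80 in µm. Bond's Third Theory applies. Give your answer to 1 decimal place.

W = 10 Wi / √P80 − 10 Wi / √F80
⇒ 1/√P80 = W/(10 Wi) + 1/√F80
  = 12.7740/(10·14.8) + 1/√24891 = 0.086311 + 0.006338 = 0.092649
P80 = (1/0.092649)² = 10.7934² = 116.50 µm

P80 = 116.5 µm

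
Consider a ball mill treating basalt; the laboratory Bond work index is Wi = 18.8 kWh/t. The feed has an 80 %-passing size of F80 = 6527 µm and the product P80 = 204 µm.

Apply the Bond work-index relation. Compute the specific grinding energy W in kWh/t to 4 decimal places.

W = 10 Wi / √P80 − 10 Wi / √F80
1/√204 = 0.070014;  1/√6527 = 0.012378
W = 10·18.8·(0.070014 − 0.012378) = 10.8356 kWh/t

W = 10.8356 kWh/t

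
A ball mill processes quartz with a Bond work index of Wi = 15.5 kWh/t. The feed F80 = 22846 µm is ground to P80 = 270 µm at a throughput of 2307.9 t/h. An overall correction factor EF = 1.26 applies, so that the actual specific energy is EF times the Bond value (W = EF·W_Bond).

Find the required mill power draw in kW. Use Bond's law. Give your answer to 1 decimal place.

P = 24448.7 kW

Bond:  W = 10 Wi (1/√P − 1/√F)
W = 10·15.5·(1/√270 − 1/√22846) = 10·15.5·(0.054242) = 8.4075 kWh/t
Apply correction: 8.4075 × 1.26 = 10.5935 kWh/t
Power = W × throughput = 10.5935 kWh/t × 2307.9 t/h = 24448.7 kW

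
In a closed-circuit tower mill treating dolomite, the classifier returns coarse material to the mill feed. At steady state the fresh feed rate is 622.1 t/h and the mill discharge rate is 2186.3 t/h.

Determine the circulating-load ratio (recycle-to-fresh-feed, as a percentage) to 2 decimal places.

Discharge = new feed + return, hence
R = M − F = 2186.3 − 622.1 = 1564.2 t/h
CL = 100·R/F = 100·1564.2/622.1 = 251.44 %

CL = 251.44 %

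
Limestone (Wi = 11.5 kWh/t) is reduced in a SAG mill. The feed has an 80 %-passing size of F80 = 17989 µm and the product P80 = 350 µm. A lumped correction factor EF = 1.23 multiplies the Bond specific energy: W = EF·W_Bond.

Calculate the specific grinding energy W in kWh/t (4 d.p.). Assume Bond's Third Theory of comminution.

W = 6.5062 kWh/t

W = 10·Wi·[P80^(−½) − F80^(−½)]
1/√350 = 0.053452;  1/√17989 = 0.007456
W = 10·11.5·(0.053452 − 0.007456) = 5.2896 kWh/t
Apply correction: 5.2896 × 1.23 = 6.5062 kWh/t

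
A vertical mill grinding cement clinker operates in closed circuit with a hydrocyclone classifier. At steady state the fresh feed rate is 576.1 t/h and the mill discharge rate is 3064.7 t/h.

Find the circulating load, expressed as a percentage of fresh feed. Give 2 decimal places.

Discharge = new feed + return, hence
R = M − F = 3064.7 − 576.1 = 2488.6 t/h
CL = 100·R/F = 100·2488.6/576.1 = 431.97 %

CL = 431.97 %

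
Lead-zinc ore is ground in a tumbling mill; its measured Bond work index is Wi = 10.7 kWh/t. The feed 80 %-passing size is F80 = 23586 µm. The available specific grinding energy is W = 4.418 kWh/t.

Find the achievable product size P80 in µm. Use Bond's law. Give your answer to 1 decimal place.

W = 10·Wi·(P80^(-½) − F80^(-½))
P80^(−½) = W/(10 Wi) + F80^(−½)
  = 4.4180/(10·10.7) + 1/√23586 = 0.041290 + 0.006511 = 0.047801
P80 = (1/0.047801)² = 20.9200² = 437.65 µm

P80 = 437.6 µm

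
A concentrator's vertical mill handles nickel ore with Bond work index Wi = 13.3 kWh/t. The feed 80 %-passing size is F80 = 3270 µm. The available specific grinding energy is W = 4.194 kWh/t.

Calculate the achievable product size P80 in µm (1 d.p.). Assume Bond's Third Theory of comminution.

P80 = 416.1 µm

W = 10 Wi (1/√P80 − 1/√F80)  [Bond]
⇒ 1/√P80 = W/(10·Wi) + 1/√F80
  = 4.1940/(10·13.3) + 1/√3270 = 0.031534 + 0.017487 = 0.049021
P80 = (1/0.049021)² = 20.3993² = 416.13 µm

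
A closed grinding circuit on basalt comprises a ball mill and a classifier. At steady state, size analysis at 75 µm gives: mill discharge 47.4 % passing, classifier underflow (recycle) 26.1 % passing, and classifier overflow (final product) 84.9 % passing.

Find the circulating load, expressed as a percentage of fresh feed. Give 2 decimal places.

CL = 176.06 %

Let r = R/F. Size balance at 75 µm:
r = (o − d)/(d − u)
r = (84.9 − 47.4)/(47.4 − 26.1) = 37.5/21.3 = 1.7606
CL = 100·r = 176.06 %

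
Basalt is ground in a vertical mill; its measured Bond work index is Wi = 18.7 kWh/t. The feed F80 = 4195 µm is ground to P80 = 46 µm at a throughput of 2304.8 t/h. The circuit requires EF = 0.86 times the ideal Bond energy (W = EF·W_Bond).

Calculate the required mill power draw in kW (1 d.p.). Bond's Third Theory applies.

W = 10·Wi·(P80^(-½) − F80^(-½))
W = 10·18.7·(1/√46 − 1/√4195) = 10·18.7·(0.132002) = 24.6845 kWh/t
Corrected W = EF·W_Bond = 0.86·24.6845 = 21.2286 kWh/t
P_mill = W·ṁ = 21.2286·2304.8 = 48927.7 kW

P = 48927.7 kW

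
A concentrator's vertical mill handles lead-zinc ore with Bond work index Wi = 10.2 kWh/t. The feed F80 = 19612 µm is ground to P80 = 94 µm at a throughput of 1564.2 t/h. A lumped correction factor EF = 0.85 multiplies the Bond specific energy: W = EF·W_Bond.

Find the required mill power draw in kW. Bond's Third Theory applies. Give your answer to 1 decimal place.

W = 10 Wi (P80^-0.5 − F80^-0.5)
W = 10·10.2·(1/√94 − 1/√19612) = 10·10.2·(0.096001) = 9.7921 kWh/t
Apply correction: 9.7921 × 0.85 = 8.3233 kWh/t
Power = W × throughput = 8.3233 kWh/t × 1564.2 t/h = 13019.3 kW

P = 13019.3 kW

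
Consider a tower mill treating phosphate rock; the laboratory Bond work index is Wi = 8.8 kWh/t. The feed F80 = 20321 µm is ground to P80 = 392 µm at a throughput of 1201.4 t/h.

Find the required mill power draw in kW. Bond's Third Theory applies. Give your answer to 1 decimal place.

Bond: W = 10·Wi·(1/√P80 − 1/√F80)
W = 10·8.8·(1/√392 − 1/√20321) = 10·8.8·(0.043493) = 3.8274 kWh/t
P = W·T = 3.8274·1201.4 = 4598.2 kW

P = 4598.2 kW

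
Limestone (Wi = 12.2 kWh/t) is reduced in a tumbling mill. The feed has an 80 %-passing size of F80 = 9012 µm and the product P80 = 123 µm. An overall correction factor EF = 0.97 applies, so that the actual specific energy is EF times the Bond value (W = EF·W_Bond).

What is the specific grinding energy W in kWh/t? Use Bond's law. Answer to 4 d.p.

W = 10 Wi (P80^-0.5 − F80^-0.5)
1/√123 = 0.090167;  1/√9012 = 0.010534
W = 10·12.2·(0.090167 − 0.010534) = 9.7152 kWh/t
Apply correction: 9.7152 × 0.97 = 9.4238 kWh/t

W = 9.4238 kWh/t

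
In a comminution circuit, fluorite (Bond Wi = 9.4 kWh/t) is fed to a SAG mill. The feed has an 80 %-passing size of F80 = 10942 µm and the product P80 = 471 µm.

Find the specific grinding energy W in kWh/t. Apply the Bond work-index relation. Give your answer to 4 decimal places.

W = 3.4327 kWh/t

W = 10 Wi / √P80 − 10 Wi / √F80
1/√471 = 0.046078;  1/√10942 = 0.009560
W = 10·9.4·(0.046078 − 0.009560) = 3.4327 kWh/t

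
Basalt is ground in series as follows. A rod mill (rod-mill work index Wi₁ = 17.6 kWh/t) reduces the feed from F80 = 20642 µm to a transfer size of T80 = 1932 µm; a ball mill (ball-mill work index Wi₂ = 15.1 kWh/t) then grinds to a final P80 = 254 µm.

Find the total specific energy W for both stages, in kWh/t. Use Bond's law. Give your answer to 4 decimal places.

W = 10·Wi·[P80^(−½) − F80^(−½)]
Stage 1 (20642→1932 µm, Wi₁=17.6): W₁ = 10·17.6·(0.022751 − 0.006960) = 2.7791 kWh/t
Stage 2 (1932→254 µm, Wi₂=15.1): W₂ = 10·15.1·(0.062746 − 0.022751) = 6.0392 kWh/t
W = W₁ + W₂ = 2.7791 + 6.0392 = 8.8184 kWh/t

W = 8.8184 kWh/t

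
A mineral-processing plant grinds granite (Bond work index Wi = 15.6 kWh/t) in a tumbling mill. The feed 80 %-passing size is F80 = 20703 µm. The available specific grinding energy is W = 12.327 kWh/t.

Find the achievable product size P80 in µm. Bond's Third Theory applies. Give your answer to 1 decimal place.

P80 = 135.3 µm

W = 10·Wi·(P80^(-½) − F80^(-½))
⇒ 1/√P80 = W/(10·Wi) + 1/√F80
  = 12.3270/(10·15.6) + 1/√20703 = 0.079019 + 0.006950 = 0.085969
P80 = (1/0.085969)² = 11.6321² = 135.31 µm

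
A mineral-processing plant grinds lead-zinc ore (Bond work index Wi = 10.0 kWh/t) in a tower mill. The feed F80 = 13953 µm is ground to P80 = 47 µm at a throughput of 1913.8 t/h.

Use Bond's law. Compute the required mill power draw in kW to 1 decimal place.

P = 26295.5 kW

W = 10 Wi (1/√P80 − 1/√F80)  [Bond]
W = 10·10.0·(1/√47 − 1/√13953) = 10·10.0·(0.137399) = 13.7399 kWh/t
P = W·T = 13.7399·1913.8 = 26295.5 kW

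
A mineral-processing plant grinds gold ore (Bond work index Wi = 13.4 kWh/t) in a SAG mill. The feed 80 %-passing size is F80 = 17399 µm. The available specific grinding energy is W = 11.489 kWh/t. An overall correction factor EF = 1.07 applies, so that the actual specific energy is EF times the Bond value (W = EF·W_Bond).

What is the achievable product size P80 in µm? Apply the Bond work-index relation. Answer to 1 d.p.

Bond: W = 10·Wi·(1/√P80 − 1/√F80)
W_Bond = W / EF = 11.489 / 1.07 = 10.7374 kWh/t
P80^-0.5 = F80^-0.5 + W_Bond/(10 Wi)
  = 10.7374/(10·13.4) + 1/√17399 = 0.080130 + 0.007581 = 0.087711
P80 = (1/0.087711)² = 11.4011² = 129.98 µm

P80 = 130.0 µm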